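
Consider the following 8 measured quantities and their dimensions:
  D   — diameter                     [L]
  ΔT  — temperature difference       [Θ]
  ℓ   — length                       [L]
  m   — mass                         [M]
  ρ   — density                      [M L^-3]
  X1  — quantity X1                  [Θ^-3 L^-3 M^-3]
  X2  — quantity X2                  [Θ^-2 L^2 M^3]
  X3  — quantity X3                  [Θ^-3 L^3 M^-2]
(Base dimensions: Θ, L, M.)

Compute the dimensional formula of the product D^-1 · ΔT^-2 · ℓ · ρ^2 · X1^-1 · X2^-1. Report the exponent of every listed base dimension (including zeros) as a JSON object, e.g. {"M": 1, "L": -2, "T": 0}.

{"Θ": 3, "L": -5, "M": 2}

Write exponents as rows Θ,L,M / cols D,ΔT,ℓ,m,ρ,X1,X2,X3:
  Θ: [ 0  1  0  0  0 -3 -2 -3]
  L: [ 1  0  1  0 -3 -3  2  3]
  M: [ 0  0  0  1  1 -3  3 -2]
  [Θ]: (-1)·0+(-2)·1+(1)·0+(2)·0+(-1)·-3+(-1)·-2 = 3
  [L]: (-1)·1+(-2)·0+(1)·1+(2)·-3+(-1)·-3+(-1)·2 = -5
  [M]: (-1)·0+(-2)·0+(1)·0+(2)·1+(-1)·-3+(-1)·3 = 2
⇒ Θ^3 L^-5 M^2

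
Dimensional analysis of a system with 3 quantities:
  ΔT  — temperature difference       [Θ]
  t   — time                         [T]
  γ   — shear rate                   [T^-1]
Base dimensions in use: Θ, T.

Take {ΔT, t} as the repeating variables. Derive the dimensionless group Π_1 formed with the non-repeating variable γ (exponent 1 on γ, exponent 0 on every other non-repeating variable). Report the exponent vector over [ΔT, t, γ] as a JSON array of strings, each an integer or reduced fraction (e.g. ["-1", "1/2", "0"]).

Dimensional matrix (Θ×T by ΔT×t×γ):
  Θ: [ 1  0  0]
  T: [ 0  1 -1]
RREF → pivots at {ΔT,t} ⇒ r = 2
Repeat: ΔT,t; free: γ
RREF:
  r0: [   1    0    0]
  r1: [   0    1   -1]
Fix exponent of γ at 1; solve each RREF row for its pivot's exponent:
  r0: exp(ΔT) + (0)·1 = 0 ⇒ exp(ΔT) = 0
  r1: exp(t) + (-1)·1 = 0 ⇒ exp(t) = 1
Π_1 = t · γ

["0", "1", "1"]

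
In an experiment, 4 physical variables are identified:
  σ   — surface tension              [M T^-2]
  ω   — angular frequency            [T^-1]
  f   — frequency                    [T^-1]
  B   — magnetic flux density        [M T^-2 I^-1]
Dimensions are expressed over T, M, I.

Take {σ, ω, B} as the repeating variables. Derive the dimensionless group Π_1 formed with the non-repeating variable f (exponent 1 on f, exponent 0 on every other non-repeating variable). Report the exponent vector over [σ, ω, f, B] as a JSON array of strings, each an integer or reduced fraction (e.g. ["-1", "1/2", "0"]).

["0", "-1", "1", "0"]

Dimensional matrix (T×M×I by σ×ω×f×B):
  T: [-2 -1 -1 -2]
  M: [ 1  0  0  1]
  I: [ 0  0  0 -1]
Row reduction gives pivot columns σ,ω,B; rank = 3
Repeat: σ,ω,B; free: f
RREF:
  r0: [   1    0    0    0]
  r1: [   0    1    1    0]
  r2: [   0    0    0    1]
Fix exponent of f at 1; solve each RREF row for its pivot's exponent:
  r0: exp(σ) + (0)·1 = 0 ⇒ exp(σ) = 0
  r1: exp(ω) + (1)·1 = 0 ⇒ exp(ω) = -1
  r2: exp(B) + (0)·1 = 0 ⇒ exp(B) = 0
Π_1 = ω^-1 · f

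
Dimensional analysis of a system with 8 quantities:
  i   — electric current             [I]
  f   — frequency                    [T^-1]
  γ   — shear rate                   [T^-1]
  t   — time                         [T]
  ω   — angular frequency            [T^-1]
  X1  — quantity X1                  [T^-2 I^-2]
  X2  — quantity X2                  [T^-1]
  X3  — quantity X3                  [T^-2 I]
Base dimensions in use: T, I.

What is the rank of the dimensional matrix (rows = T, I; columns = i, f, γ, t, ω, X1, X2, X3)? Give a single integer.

2

Dimensional matrix (T×I by i×f×γ×t×ω×X1×X2×X3):
  T: [ 0 -1 -1  1 -1 -2 -1 -2]
  I: [ 1  0  0  0  0 -2  0  1]
RREF → pivots at {i,f} ⇒ r = 2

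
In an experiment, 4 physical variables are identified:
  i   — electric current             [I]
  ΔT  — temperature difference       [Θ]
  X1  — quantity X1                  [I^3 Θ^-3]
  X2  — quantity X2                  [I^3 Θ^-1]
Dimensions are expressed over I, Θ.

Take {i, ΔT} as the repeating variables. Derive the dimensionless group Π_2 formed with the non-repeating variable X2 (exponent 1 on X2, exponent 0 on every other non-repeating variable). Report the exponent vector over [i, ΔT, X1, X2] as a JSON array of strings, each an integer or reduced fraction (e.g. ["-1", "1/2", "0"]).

["-3", "1", "0", "1"]

Dimensional matrix (I×Θ by i×ΔT×X1×X2):
  I: [ 1  0  3  3]
  Θ: [ 0  1 -3 -1]
Echelon form has 2 nonzero rows (pivots: i,ΔT)
Repeat: i,ΔT; free: X1,X2
RREF:
  r0: [   1    0    3    3]
  r1: [   0    1   -3   -1]
Fix exponent of X2 at 1, X1 at 0; solve each RREF row for its pivot's exponent:
  r0: exp(i) + (3)·1 = 0 ⇒ exp(i) = -3
  r1: exp(ΔT) + (-1)·1 = 0 ⇒ exp(ΔT) = 1
Π_2 = i^-3 · ΔT · X2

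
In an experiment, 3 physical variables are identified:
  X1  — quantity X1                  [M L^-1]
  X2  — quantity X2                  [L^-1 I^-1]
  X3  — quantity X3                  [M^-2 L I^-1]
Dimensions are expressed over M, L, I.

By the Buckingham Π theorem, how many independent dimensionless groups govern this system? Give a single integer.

1

Dimensional matrix (M×L×I by X1×X2×X3):
  M: [ 1  0 -2]
  L: [-1 -1  1]
  I: [ 0 -1 -1]
Row reduction gives pivot columns X1,X2; rank = 2
n=3, r=2 ⇒ 1 dimensionless group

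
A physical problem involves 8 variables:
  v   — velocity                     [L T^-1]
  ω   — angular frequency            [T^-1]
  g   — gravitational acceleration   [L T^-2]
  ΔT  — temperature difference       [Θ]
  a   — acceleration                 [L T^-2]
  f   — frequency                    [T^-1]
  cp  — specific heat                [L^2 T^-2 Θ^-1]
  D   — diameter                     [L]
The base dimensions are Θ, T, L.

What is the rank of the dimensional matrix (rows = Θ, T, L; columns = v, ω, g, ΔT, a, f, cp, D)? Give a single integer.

Write exponents as rows Θ,T,L / cols v,ω,g,ΔT,a,f,cp,D:
  Θ: [ 0  0  0  1  0  0 -1  0]
  T: [-1 -1 -2  0 -2 -1 -2  0]
  L: [ 1  0  1  0  1  0  2  1]
RREF → pivots at {v,ω,ΔT} ⇒ r = 3

3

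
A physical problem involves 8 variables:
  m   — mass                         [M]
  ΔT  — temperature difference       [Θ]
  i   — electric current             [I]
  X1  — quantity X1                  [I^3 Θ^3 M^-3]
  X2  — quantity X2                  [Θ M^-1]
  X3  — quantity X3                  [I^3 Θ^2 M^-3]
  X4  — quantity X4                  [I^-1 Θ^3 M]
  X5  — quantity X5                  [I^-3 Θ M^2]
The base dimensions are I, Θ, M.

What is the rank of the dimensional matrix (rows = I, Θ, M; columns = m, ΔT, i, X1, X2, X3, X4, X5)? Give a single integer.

Write exponents as rows I,Θ,M / cols m,ΔT,i,X1,X2,X3,X4,X5:
  I: [ 0  0  1  3  0  3 -1 -3]
  Θ: [ 0  1  0  3  1  2  3  1]
  M: [ 1  0  0 -3 -1 -3  1  2]
RREF → pivots at {m,ΔT,i} ⇒ r = 3

3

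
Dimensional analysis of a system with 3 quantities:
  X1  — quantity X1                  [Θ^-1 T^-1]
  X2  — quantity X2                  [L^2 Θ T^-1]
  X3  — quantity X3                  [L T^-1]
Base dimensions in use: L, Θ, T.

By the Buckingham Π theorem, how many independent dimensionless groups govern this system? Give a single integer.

Exponent matrix [L,Θ,T] × [X1,X2,X3]:
  L: [ 0  2  1]
  Θ: [-1  1  0]
  T: [-1 -1 -1]
Echelon form has 2 nonzero rows (pivots: X1,X2)
3 vars − rank 2 = 1 Π group

1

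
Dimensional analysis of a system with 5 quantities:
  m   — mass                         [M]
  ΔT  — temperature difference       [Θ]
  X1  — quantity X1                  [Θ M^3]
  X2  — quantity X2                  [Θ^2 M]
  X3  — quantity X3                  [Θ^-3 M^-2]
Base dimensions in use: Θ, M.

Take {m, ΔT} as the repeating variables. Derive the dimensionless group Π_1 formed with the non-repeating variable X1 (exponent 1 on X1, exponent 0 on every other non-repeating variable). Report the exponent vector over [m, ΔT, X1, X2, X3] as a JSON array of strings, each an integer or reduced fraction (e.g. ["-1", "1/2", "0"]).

["-3", "-1", "1", "0", "0"]

Write exponents as rows Θ,M / cols m,ΔT,X1,X2,X3:
  Θ: [ 0  1  1  2 -3]
  M: [ 1  0  3  1 -2]
Row reduction gives pivot columns m,ΔT; rank = 2
Repeat: m,ΔT; free: X1,X2,X3
RREF:
  r0: [   1    0    3    1   -2]
  r1: [   0    1    1    2   -3]
Fix exponent of X1 at 1, X2 at 0, X3 at 0; solve each RREF row for its pivot's exponent:
  r0: exp(m) + (3)·1 = 0 ⇒ exp(m) = -3
  r1: exp(ΔT) + (1)·1 = 0 ⇒ exp(ΔT) = -1
Π_1 = m^-3 · ΔT^-1 · X1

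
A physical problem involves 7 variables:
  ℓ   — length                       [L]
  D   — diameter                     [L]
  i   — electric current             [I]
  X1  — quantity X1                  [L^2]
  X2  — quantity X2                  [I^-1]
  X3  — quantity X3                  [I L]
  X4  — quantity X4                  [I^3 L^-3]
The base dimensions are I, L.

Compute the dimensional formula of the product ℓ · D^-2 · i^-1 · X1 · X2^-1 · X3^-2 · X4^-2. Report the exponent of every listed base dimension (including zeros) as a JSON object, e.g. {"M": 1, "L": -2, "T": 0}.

{"I": -8, "L": 5}

Dimensional matrix (I×L by ℓ×D×i×X1×X2×X3×X4):
  I: [ 0  0  1  0 -1  1  3]
  L: [ 1  1  0  2  0  1 -3]
  [I]: (1)·0+(-2)·0+(-1)·1+(1)·0+(-1)·-1+(-2)·1+(-2)·3 = -8
  [L]: (1)·1+(-2)·1+(-1)·0+(1)·2+(-1)·0+(-2)·1+(-2)·-3 = 5
⇒ I^-8 L^5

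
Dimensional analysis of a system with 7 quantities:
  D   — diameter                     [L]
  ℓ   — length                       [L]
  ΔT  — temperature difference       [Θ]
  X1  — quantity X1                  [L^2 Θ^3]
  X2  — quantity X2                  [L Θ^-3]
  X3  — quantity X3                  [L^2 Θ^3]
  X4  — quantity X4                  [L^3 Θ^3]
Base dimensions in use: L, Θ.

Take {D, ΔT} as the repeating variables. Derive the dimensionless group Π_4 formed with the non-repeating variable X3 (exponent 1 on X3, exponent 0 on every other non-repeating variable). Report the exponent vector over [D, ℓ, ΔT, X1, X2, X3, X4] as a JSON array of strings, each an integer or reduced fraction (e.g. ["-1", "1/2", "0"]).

["-2", "0", "-3", "0", "0", "1", "0"]

Exponent matrix [L,Θ] × [D,ℓ,ΔT,X1,X2,X3,X4]:
  L: [ 1  1  0  2  1  2  3]
  Θ: [ 0  0  1  3 -3  3  3]
Row reduction gives pivot columns D,ΔT; rank = 2
Pivot set = {D,ΔT}, free = {ℓ,X1,X2,X3,X4}
RREF:
  r0: [   1    1    0    2    1    2    3]
  r1: [   0    0    1    3   -3    3    3]
Fix exponent of X3 at 1, ℓ at 0, X1 at 0, X2 at 0, X4 at 0; solve each RREF row for its pivot's exponent:
  r0: exp(D) + (2)·1 = 0 ⇒ exp(D) = -2
  r1: exp(ΔT) + (3)·1 = 0 ⇒ exp(ΔT) = -3
Π_4 = D^-2 · ΔT^-3 · X3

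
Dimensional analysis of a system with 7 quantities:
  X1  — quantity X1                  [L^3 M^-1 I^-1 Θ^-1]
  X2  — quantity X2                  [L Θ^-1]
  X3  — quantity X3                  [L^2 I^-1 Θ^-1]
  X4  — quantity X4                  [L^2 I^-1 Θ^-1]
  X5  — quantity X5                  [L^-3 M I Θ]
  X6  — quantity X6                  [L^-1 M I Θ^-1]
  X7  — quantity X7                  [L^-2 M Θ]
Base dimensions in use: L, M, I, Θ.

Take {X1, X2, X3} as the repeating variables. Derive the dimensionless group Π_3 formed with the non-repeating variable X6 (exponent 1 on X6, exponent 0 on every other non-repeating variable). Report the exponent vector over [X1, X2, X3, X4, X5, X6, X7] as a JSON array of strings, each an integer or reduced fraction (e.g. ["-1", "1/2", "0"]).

["1", "-2", "0", "0", "0", "1", "0"]

Dimensional matrix (L×M×I×Θ by X1×X2×X3×X4×X5×X6×X7):
  L: [ 3  1  2  2 -3 -1 -2]
  M: [-1  0  0  0  1  1  1]
  I: [-1  0 -1 -1  1  1  0]
  Θ: [-1 -1 -1 -1  1 -1  1]
RREF → pivots at {X1,X2,X3} ⇒ r = 3
Repeat: X1,X2,X3; free: X4,X5,X6,X7
RREF:
  r0: [   1    0    0    0   -1   -1   -1]
  r1: [   0    1    0    0    0    2   -1]
  r2: [   0    0    1    1    0    0    1]
  r3: [   0    0    0    0    0    0    0]
Fix exponent of X6 at 1, X4 at 0, X5 at 0, X7 at 0; solve each RREF row for its pivot's exponent:
  r0: exp(X1) + (-1)·1 = 0 ⇒ exp(X1) = 1
  r1: exp(X2) + (2)·1 = 0 ⇒ exp(X2) = -2
  r2: exp(X3) + (0)·1 = 0 ⇒ exp(X3) = 0
Π_3 = X1 · X2^-2 · X6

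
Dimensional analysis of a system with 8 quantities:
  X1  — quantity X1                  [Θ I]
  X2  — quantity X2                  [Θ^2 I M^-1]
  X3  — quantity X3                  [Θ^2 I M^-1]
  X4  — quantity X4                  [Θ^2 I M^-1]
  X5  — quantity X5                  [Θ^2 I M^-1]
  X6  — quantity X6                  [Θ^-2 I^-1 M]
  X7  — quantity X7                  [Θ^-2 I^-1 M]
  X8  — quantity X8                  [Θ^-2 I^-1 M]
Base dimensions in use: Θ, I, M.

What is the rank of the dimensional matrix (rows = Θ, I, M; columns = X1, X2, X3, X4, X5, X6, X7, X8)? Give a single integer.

Exponent matrix [Θ,I,M] × [X1,X2,X3,X4,X5,X6,X7,X8]:
  Θ: [ 1  2  2  2  2 -2 -2 -2]
  I: [ 1  1  1  1  1 -1 -1 -1]
  M: [ 0 -1 -1 -1 -1  1  1  1]
Row reduction gives pivot columns X1,X2; rank = 2

2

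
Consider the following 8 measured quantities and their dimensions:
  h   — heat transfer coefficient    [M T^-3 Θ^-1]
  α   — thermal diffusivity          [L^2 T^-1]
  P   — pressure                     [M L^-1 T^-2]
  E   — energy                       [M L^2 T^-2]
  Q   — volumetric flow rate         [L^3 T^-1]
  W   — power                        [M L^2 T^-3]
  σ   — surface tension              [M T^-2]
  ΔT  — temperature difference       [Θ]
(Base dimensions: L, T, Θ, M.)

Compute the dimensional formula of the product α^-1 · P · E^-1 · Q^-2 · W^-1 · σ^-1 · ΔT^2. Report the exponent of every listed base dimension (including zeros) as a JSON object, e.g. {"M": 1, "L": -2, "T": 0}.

Exponent matrix [L,T,Θ,M] × [h,α,P,E,Q,W,σ,ΔT]:
  L: [ 0  2 -1  2  3  2  0  0]
  T: [-3 -1 -2 -2 -1 -3 -2  0]
  Θ: [-1  0  0  0  0  0  0  1]
  M: [ 1  0  1  1  0  1  1  0]
  [L]: (-1)·2+(1)·-1+(-1)·2+(-2)·3+(-1)·2+(-1)·0+(2)·0 = -13
  [T]: (-1)·-1+(1)·-2+(-1)·-2+(-2)·-1+(-1)·-3+(-1)·-2+(2)·0 = 8
  [Θ]: (-1)·0+(1)·0+(-1)·0+(-2)·0+(-1)·0+(-1)·0+(2)·1 = 2
  [M]: (-1)·0+(1)·1+(-1)·1+(-2)·0+(-1)·1+(-1)·1+(2)·0 = -2
⇒ L^-13 T^8 Θ^2 M^-2

{"L": -13, "T": 8, "Θ": 2, "M": -2}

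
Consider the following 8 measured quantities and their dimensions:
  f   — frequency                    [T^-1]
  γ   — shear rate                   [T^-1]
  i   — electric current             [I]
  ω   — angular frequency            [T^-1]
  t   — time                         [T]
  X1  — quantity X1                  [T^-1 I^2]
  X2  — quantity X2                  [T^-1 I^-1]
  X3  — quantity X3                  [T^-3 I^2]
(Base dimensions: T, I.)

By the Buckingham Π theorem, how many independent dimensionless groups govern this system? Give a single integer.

6

Dimensional matrix (T×I by f×γ×i×ω×t×X1×X2×X3):
  T: [-1 -1  0 -1  1 -1 -1 -3]
  I: [ 0  0  1  0  0  2 -1  2]
RREF → pivots at {f,i} ⇒ r = 2
n=8, r=2 ⇒ 6 dimensionless groups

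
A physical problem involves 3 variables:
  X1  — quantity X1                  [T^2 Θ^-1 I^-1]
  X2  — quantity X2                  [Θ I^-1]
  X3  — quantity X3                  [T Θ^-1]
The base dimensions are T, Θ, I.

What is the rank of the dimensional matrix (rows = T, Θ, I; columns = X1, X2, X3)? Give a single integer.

2

Exponent matrix [T,Θ,I] × [X1,X2,X3]:
  T: [ 2  0  1]
  Θ: [-1  1 -1]
  I: [-1 -1  0]
RREF → pivots at {X1,X2} ⇒ r = 2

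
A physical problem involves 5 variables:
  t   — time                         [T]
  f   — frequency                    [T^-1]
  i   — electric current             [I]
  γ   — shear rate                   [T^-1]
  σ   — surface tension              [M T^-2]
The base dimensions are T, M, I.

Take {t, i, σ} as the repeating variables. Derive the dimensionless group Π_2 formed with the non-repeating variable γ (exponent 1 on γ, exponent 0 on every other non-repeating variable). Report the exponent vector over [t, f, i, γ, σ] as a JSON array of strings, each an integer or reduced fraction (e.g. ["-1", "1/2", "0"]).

["1", "0", "0", "1", "0"]

Dimensional matrix (T×M×I by t×f×i×γ×σ):
  T: [ 1 -1  0 -1 -2]
  M: [ 0  0  0  0  1]
  I: [ 0  0  1  0  0]
Echelon form has 3 nonzero rows (pivots: t,i,σ)
Pivot set = {t,i,σ}, free = {f,γ}
RREF:
  r0: [   1   -1    0   -1    0]
  r1: [   0    0    1    0    0]
  r2: [   0    0    0    0    1]
Fix exponent of γ at 1, f at 0; solve each RREF row for its pivot's exponent:
  r0: exp(t) + (-1)·1 = 0 ⇒ exp(t) = 1
  r1: exp(i) + (0)·1 = 0 ⇒ exp(i) = 0
  r2: exp(σ) + (0)·1 = 0 ⇒ exp(σ) = 0
Π_2 = t · γ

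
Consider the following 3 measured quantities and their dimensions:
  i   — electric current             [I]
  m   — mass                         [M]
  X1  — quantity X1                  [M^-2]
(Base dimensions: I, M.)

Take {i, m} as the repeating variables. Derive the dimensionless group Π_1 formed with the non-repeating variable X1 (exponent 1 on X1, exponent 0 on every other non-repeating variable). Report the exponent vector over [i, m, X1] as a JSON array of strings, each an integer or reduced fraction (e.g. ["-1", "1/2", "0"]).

Exponent matrix [I,M] × [i,m,X1]:
  I: [ 1  0  0]
  M: [ 0  1 -2]
RREF → pivots at {i,m} ⇒ r = 2
Repeat: i,m; free: X1
RREF:
  r0: [   1    0    0]
  r1: [   0    1   -2]
Fix exponent of X1 at 1; solve each RREF row for its pivot's exponent:
  r0: exp(i) + (0)·1 = 0 ⇒ exp(i) = 0
  r1: exp(m) + (-2)·1 = 0 ⇒ exp(m) = 2
Π_1 = m^2 · X1

["0", "2", "1"]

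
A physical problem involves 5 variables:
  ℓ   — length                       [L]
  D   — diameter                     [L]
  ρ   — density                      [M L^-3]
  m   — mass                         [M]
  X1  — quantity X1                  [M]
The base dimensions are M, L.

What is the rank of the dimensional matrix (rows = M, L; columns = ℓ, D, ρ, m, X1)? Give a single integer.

2

Exponent matrix [M,L] × [ℓ,D,ρ,m,X1]:
  M: [ 0  0  1  1  1]
  L: [ 1  1 -3  0  0]
Row reduction gives pivot columns ℓ,ρ; rank = 2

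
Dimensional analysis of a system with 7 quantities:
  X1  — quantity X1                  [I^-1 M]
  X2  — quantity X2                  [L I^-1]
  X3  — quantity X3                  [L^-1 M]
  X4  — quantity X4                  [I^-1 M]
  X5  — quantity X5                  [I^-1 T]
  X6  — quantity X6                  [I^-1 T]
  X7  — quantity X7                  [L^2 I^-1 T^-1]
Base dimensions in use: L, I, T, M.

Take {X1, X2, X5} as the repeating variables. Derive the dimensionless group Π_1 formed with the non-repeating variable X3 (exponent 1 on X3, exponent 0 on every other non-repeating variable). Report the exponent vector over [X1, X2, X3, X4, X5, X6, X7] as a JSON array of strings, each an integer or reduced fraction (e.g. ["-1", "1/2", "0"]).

["-1", "1", "1", "0", "0", "0", "0"]

Write exponents as rows L,I,T,M / cols X1,X2,X3,X4,X5,X6,X7:
  L: [ 0  1 -1  0  0  0  2]
  I: [-1 -1  0 -1 -1 -1 -1]
  T: [ 0  0  0  0  1  1 -1]
  M: [ 1  0  1  1  0  0  0]
RREF → pivots at {X1,X2,X5} ⇒ r = 3
Pivot set = {X1,X2,X5}, free = {X3,X4,X6,X7}
RREF:
  r0: [   1    0    1    1    0    0    0]
  r1: [   0    1   -1    0    0    0    2]
  r2: [   0    0    0    0    1    1   -1]
  r3: [   0    0    0    0    0    0    0]
Fix exponent of X3 at 1, X4 at 0, X6 at 0, X7 at 0; solve each RREF row for its pivot's exponent:
  r0: exp(X1) + (1)·1 = 0 ⇒ exp(X1) = -1
  r1: exp(X2) + (-1)·1 = 0 ⇒ exp(X2) = 1
  r2: exp(X5) + (0)·1 = 0 ⇒ exp(X5) = 0
Π_1 = X1^-1 · X2 · X3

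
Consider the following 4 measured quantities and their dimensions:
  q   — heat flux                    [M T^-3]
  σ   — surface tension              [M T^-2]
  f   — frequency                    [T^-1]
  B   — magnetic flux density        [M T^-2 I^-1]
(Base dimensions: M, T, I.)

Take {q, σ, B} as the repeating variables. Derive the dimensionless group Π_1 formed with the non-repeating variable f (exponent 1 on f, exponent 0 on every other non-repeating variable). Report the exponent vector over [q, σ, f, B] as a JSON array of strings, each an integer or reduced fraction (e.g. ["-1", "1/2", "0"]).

Exponent matrix [M,T,I] × [q,σ,f,B]:
  M: [ 1  1  0  1]
  T: [-3 -2 -1 -2]
  I: [ 0  0  0 -1]
Row reduction gives pivot columns q,σ,B; rank = 3
Pivot set = {q,σ,B}, free = {f}
RREF:
  r0: [   1    0    1    0]
  r1: [   0    1   -1    0]
  r2: [   0    0    0    1]
Fix exponent of f at 1; solve each RREF row for its pivot's exponent:
  r0: exp(q) + (1)·1 = 0 ⇒ exp(q) = -1
  r1: exp(σ) + (-1)·1 = 0 ⇒ exp(σ) = 1
  r2: exp(B) + (0)·1 = 0 ⇒ exp(B) = 0
Π_1 = q^-1 · σ · f

["-1", "1", "1", "0"]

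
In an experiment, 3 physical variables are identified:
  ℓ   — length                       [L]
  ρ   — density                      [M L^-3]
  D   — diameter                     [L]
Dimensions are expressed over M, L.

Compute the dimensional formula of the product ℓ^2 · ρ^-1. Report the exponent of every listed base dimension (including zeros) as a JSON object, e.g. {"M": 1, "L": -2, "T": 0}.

Exponent matrix [M,L] × [ℓ,ρ,D]:
  M: [ 0  1  0]
  L: [ 1 -3  1]
  [M]: (2)·0+(-1)·1 = -1
  [L]: (2)·1+(-1)·-3 = 5
⇒ M^-1 L^5

{"M": -1, "L": 5}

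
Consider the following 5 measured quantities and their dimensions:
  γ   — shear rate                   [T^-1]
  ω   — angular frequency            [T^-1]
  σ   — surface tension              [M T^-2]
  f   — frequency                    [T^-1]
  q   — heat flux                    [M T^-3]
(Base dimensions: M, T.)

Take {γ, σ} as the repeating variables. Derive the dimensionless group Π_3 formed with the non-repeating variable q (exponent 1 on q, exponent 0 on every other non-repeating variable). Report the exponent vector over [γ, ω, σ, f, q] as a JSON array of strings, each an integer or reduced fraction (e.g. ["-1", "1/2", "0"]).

Dimensional matrix (M×T by γ×ω×σ×f×q):
  M: [ 0  0  1  0  1]
  T: [-1 -1 -2 -1 -3]
Echelon form has 2 nonzero rows (pivots: γ,σ)
Repeat: γ,σ; free: ω,f,q
RREF:
  r0: [   1    1    0    1    1]
  r1: [   0    0    1    0    1]
Fix exponent of q at 1, ω at 0, f at 0; solve each RREF row for its pivot's exponent:
  r0: exp(γ) + (1)·1 = 0 ⇒ exp(γ) = -1
  r1: exp(σ) + (1)·1 = 0 ⇒ exp(σ) = -1
Π_3 = γ^-1 · σ^-1 · q

["-1", "0", "-1", "0", "1"]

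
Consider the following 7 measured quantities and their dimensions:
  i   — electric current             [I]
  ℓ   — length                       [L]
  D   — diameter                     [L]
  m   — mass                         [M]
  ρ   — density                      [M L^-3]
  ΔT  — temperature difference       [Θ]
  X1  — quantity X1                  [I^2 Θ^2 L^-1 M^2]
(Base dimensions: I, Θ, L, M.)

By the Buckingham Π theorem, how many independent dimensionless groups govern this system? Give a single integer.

3

Dimensional matrix (I×Θ×L×M by i×ℓ×D×m×ρ×ΔT×X1):
  I: [ 1  0  0  0  0  0  2]
  Θ: [ 0  0  0  0  0  1  2]
  L: [ 0  1  1  0 -3  0 -1]
  M: [ 0  0  0  1  1  0  2]
Echelon form has 4 nonzero rows (pivots: i,ℓ,m,ΔT)
n=7, r=4 ⇒ 3 dimensionless groups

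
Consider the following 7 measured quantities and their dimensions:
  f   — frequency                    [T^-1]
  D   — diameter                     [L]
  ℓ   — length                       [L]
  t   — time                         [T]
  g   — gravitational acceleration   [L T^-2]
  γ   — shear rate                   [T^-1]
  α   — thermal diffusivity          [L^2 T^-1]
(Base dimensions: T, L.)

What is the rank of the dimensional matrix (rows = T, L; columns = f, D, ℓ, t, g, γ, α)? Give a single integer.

Exponent matrix [T,L] × [f,D,ℓ,t,g,γ,α]:
  T: [-1  0  0  1 -2 -1 -1]
  L: [ 0  1  1  0  1  0  2]
RREF → pivots at {f,D} ⇒ r = 2

2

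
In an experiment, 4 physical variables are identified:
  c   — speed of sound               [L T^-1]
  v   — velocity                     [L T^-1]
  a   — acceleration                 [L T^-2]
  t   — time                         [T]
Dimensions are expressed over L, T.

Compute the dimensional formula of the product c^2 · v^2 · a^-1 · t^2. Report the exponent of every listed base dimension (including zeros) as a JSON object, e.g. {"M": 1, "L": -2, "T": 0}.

Write exponents as rows L,T / cols c,v,a,t:
  L: [ 1  1  1  0]
  T: [-1 -1 -2  1]
  [L]: (2)·1+(2)·1+(-1)·1+(2)·0 = 3
  [T]: (2)·-1+(2)·-1+(-1)·-2+(2)·1 = 0
⇒ L^3

{"L": 3, "T": 0}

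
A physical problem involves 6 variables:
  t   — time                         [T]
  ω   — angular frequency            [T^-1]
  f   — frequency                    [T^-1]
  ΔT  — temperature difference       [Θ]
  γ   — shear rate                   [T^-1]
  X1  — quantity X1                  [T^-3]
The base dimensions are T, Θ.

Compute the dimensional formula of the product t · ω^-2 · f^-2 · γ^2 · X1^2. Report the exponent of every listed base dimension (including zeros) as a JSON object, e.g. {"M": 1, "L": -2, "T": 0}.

Dimensional matrix (T×Θ by t×ω×f×ΔT×γ×X1):
  T: [ 1 -1 -1  0 -1 -3]
  Θ: [ 0  0  0  1  0  0]
  [T]: (1)·1+(-2)·-1+(-2)·-1+(2)·-1+(2)·-3 = -3
  [Θ]: (1)·0+(-2)·0+(-2)·0+(2)·0+(2)·0 = 0
⇒ T^-3

{"T": -3, "Θ": 0}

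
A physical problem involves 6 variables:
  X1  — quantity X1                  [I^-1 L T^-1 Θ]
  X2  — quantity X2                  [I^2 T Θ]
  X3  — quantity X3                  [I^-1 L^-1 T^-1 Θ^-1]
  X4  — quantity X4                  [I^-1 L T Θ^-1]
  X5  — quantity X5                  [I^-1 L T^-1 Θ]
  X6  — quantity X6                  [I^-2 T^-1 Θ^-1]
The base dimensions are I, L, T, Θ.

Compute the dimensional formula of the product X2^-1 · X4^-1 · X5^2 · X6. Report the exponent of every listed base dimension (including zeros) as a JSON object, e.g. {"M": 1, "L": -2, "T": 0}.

Exponent matrix [I,L,T,Θ] × [X1,X2,X3,X4,X5,X6]:
  I: [-1  2 -1 -1 -1 -2]
  L: [ 1  0 -1  1  1  0]
  T: [-1  1 -1  1 -1 -1]
  Θ: [ 1  1 -1 -1  1 -1]
  [I]: (-1)·2+(-1)·-1+(2)·-1+(1)·-2 = -5
  [L]: (-1)·0+(-1)·1+(2)·1+(1)·0 = 1
  [T]: (-1)·1+(-1)·1+(2)·-1+(1)·-1 = -5
  [Θ]: (-1)·1+(-1)·-1+(2)·1+(1)·-1 = 1
⇒ I^-5 L T^-5 Θ

{"I": -5, "L": 1, "T": -5, "Θ": 1}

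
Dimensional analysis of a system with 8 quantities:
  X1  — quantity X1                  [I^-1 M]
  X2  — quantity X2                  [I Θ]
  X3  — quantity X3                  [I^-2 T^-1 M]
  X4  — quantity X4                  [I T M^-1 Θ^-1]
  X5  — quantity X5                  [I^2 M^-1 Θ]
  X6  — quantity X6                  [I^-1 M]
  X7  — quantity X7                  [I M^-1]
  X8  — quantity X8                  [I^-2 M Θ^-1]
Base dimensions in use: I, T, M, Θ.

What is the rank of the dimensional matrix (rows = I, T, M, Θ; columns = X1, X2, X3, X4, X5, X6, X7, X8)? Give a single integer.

3

Write exponents as rows I,T,M,Θ / cols X1,X2,X3,X4,X5,X6,X7,X8:
  I: [-1  1 -2  1  2 -1  1 -2]
  T: [ 0  0 -1  1  0  0  0  0]
  M: [ 1  0  1 -1 -1  1 -1  1]
  Θ: [ 0  1  0 -1  1  0  0 -1]
Echelon form has 3 nonzero rows (pivots: X1,X2,X3)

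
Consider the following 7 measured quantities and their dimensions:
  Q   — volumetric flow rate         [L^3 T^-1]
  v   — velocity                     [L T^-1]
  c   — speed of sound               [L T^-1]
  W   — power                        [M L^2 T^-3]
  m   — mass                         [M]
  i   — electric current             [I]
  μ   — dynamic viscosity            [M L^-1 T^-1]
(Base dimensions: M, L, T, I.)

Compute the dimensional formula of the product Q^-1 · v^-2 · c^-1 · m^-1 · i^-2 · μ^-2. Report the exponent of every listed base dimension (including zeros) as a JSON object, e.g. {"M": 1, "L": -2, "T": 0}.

{"M": -3, "L": -4, "T": 6, "I": -2}

Write exponents as rows M,L,T,I / cols Q,v,c,W,m,i,μ:
  M: [ 0  0  0  1  1  0  1]
  L: [ 3  1  1  2  0  0 -1]
  T: [-1 -1 -1 -3  0  0 -1]
  I: [ 0  0  0  0  0  1  0]
  [M]: (-1)·0+(-2)·0+(-1)·0+(-1)·1+(-2)·0+(-2)·1 = -3
  [L]: (-1)·3+(-2)·1+(-1)·1+(-1)·0+(-2)·0+(-2)·-1 = -4
  [T]: (-1)·-1+(-2)·-1+(-1)·-1+(-1)·0+(-2)·0+(-2)·-1 = 6
  [I]: (-1)·0+(-2)·0+(-1)·0+(-1)·0+(-2)·1+(-2)·0 = -2
⇒ M^-3 L^-4 T^6 I^-2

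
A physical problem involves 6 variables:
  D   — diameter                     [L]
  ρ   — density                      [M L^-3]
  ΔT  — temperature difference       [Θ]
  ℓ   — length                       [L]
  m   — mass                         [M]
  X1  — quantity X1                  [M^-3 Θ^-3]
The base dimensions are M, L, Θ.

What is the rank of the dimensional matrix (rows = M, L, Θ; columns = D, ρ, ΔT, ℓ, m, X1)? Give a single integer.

Write exponents as rows M,L,Θ / cols D,ρ,ΔT,ℓ,m,X1:
  M: [ 0  1  0  0  1 -3]
  L: [ 1 -3  0  1  0  0]
  Θ: [ 0  0  1  0  0 -3]
Row reduction gives pivot columns D,ρ,ΔT; rank = 3

3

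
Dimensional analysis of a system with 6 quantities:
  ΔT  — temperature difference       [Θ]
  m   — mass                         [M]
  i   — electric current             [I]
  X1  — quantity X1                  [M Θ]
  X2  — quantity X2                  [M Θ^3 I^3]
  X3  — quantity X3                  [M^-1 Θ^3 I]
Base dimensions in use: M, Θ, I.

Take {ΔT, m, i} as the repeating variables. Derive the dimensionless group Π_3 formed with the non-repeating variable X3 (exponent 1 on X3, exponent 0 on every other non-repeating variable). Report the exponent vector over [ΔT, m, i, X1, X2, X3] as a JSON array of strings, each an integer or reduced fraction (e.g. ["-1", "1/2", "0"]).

["-3", "1", "-1", "0", "0", "1"]

Write exponents as rows M,Θ,I / cols ΔT,m,i,X1,X2,X3:
  M: [ 0  1  0  1  1 -1]
  Θ: [ 1  0  0  1  3  3]
  I: [ 0  0  1  0  3  1]
RREF → pivots at {ΔT,m,i} ⇒ r = 3
Pivot set = {ΔT,m,i}, free = {X1,X2,X3}
RREF:
  r0: [   1    0    0    1    3    3]
  r1: [   0    1    0    1    1   -1]
  r2: [   0    0    1    0    3    1]
Fix exponent of X3 at 1, X1 at 0, X2 at 0; solve each RREF row for its pivot's exponent:
  r0: exp(ΔT) + (3)·1 = 0 ⇒ exp(ΔT) = -3
  r1: exp(m) + (-1)·1 = 0 ⇒ exp(m) = 1
  r2: exp(i) + (1)·1 = 0 ⇒ exp(i) = -1
Π_3 = ΔT^-3 · m · i^-1 · X3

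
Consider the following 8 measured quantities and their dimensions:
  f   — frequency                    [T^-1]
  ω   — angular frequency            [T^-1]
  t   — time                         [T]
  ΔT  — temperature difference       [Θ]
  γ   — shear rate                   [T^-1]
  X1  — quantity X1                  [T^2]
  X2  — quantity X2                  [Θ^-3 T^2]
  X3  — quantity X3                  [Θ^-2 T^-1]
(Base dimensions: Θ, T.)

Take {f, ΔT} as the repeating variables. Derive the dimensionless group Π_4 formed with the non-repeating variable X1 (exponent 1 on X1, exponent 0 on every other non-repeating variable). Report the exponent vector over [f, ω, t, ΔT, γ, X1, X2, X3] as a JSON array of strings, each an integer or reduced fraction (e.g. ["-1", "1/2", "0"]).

Exponent matrix [Θ,T] × [f,ω,t,ΔT,γ,X1,X2,X3]:
  Θ: [ 0  0  0  1  0  0 -3 -2]
  T: [-1 -1  1  0 -1  2  2 -1]
Row reduction gives pivot columns f,ΔT; rank = 2
Pivot set = {f,ΔT}, free = {ω,t,γ,X1,X2,X3}
RREF:
  r0: [   1    1   -1    0    1   -2   -2    1]
  r1: [   0    0    0    1    0    0   -3   -2]
Fix exponent of X1 at 1, ω at 0, t at 0, γ at 0, X2 at 0, X3 at 0; solve each RREF row for its pivot's exponent:
  r0: exp(f) + (-2)·1 = 0 ⇒ exp(f) = 2
  r1: exp(ΔT) + (0)·1 = 0 ⇒ exp(ΔT) = 0
Π_4 = f^2 · X1

["2", "0", "0", "0", "0", "1", "0", "0"]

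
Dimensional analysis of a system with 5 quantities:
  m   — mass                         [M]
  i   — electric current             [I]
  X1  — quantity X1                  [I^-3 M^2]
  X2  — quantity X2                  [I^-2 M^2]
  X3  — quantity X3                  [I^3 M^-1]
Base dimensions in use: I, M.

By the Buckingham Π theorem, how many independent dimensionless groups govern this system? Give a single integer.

Write exponents as rows I,M / cols m,i,X1,X2,X3:
  I: [ 0  1 -3 -2  3]
  M: [ 1  0  2  2 -1]
Row reduction gives pivot columns m,i; rank = 2
Π count = n − r = 5 − 2 = 3

3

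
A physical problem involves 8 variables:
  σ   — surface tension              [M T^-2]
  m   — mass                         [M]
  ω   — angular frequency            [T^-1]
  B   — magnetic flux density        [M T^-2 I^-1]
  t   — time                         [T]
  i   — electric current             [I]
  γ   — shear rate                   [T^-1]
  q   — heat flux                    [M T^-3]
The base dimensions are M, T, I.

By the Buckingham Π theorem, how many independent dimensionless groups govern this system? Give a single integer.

Exponent matrix [M,T,I] × [σ,m,ω,B,t,i,γ,q]:
  M: [ 1  1  0  1  0  0  0  1]
  T: [-2  0 -1 -2  1  0 -1 -3]
  I: [ 0  0  0 -1  0  1  0  0]
RREF → pivots at {σ,m,B} ⇒ r = 3
Π count = n − r = 8 − 3 = 5

5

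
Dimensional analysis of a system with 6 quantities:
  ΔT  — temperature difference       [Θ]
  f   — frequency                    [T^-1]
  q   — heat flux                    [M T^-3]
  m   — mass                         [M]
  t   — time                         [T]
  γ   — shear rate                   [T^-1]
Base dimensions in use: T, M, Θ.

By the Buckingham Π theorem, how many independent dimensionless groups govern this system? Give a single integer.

3

Dimensional matrix (T×M×Θ by ΔT×f×q×m×t×γ):
  T: [ 0 -1 -3  0  1 -1]
  M: [ 0  0  1  1  0  0]
  Θ: [ 1  0  0  0  0  0]
Row reduction gives pivot columns ΔT,f,q; rank = 3
6 vars − rank 3 = 3 Π groups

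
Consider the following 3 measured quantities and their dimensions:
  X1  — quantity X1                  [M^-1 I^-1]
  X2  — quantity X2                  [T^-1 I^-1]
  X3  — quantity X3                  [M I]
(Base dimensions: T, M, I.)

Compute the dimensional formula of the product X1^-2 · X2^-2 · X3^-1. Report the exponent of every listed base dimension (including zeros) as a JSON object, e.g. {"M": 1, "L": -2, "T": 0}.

{"T": 2, "M": 1, "I": 3}

Exponent matrix [T,M,I] × [X1,X2,X3]:
  T: [ 0 -1  0]
  M: [-1  0  1]
  I: [-1 -1  1]
  [T]: (-2)·0+(-2)·-1+(-1)·0 = 2
  [M]: (-2)·-1+(-2)·0+(-1)·1 = 1
  [I]: (-2)·-1+(-2)·-1+(-1)·1 = 3
⇒ T^2 M I^3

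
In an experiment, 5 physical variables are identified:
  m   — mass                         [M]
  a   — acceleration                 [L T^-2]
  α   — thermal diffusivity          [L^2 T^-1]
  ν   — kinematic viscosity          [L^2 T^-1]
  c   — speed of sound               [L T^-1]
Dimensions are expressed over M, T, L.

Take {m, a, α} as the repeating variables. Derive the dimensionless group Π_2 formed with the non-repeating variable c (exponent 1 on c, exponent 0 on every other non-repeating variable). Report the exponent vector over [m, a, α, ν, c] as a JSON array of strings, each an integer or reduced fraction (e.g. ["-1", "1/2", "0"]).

Write exponents as rows M,T,L / cols m,a,α,ν,c:
  M: [ 1  0  0  0  0]
  T: [ 0 -2 -1 -1 -1]
  L: [ 0  1  2  2  1]
Row reduction gives pivot columns m,a,α; rank = 3
Repeat: m,a,α; free: ν,c
RREF:
  r0: [   1    0    0    0    0]
  r1: [   0    1    0    0  1/3]
  r2: [   0    0    1    1  1/3]
Fix exponent of c at 1, ν at 0; solve each RREF row for its pivot's exponent:
  r0: exp(m) + (0)·1 = 0 ⇒ exp(m) = 0
  r1: exp(a) + (1/3)·1 = 0 ⇒ exp(a) = -1/3
  r2: exp(α) + (1/3)·1 = 0 ⇒ exp(α) = -1/3
Π_2 = a^(-1/3) · α^(-1/3) · c

["0", "-1/3", "-1/3", "0", "1"]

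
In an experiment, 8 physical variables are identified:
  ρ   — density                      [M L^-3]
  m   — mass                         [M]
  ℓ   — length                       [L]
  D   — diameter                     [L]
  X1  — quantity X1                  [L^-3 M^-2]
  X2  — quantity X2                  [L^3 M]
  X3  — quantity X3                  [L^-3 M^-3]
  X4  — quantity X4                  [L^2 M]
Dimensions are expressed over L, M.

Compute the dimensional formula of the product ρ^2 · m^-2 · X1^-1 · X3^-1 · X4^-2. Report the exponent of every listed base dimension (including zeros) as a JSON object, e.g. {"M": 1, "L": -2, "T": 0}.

Exponent matrix [L,M] × [ρ,m,ℓ,D,X1,X2,X3,X4]:
  L: [-3  0  1  1 -3  3 -3  2]
  M: [ 1  1  0  0 -2  1 -3  1]
  [L]: (2)·-3+(-2)·0+(-1)·-3+(-1)·-3+(-2)·2 = -4
  [M]: (2)·1+(-2)·1+(-1)·-2+(-1)·-3+(-2)·1 = 3
⇒ L^-4 M^3

{"L": -4, "M": 3}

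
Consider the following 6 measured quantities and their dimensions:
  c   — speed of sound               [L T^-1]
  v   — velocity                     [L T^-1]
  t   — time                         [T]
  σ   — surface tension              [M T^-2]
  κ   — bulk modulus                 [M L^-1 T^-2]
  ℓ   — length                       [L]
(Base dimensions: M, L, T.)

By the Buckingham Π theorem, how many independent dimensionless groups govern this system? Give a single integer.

Dimensional matrix (M×L×T by c×v×t×σ×κ×ℓ):
  M: [ 0  0  0  1  1  0]
  L: [ 1  1  0  0 -1  1]
  T: [-1 -1  1 -2 -2  0]
Echelon form has 3 nonzero rows (pivots: c,t,σ)
6 vars − rank 3 = 3 Π groups

3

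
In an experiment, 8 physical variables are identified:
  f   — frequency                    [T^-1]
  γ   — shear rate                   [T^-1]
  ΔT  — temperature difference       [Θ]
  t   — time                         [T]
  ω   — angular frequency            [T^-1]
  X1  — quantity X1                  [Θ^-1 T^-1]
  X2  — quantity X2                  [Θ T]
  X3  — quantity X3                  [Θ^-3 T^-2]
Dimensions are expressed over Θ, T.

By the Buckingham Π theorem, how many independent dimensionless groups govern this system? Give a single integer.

6

Dimensional matrix (Θ×T by f×γ×ΔT×t×ω×X1×X2×X3):
  Θ: [ 0  0  1  0  0 -1  1 -3]
  T: [-1 -1  0  1 -1 -1  1 -2]
RREF → pivots at {f,ΔT} ⇒ r = 2
Π count = n − r = 8 − 2 = 6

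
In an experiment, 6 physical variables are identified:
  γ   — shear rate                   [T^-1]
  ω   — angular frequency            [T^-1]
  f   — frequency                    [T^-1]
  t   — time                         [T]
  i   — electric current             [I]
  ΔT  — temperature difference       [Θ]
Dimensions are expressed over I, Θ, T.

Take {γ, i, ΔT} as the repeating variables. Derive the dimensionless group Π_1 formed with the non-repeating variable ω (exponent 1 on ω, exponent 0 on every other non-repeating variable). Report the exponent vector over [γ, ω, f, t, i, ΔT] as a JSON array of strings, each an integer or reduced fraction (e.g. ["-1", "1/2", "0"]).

Exponent matrix [I,Θ,T] × [γ,ω,f,t,i,ΔT]:
  I: [ 0  0  0  0  1  0]
  Θ: [ 0  0  0  0  0  1]
  T: [-1 -1 -1  1  0  0]
Row reduction gives pivot columns γ,i,ΔT; rank = 3
Pivot set = {γ,i,ΔT}, free = {ω,f,t}
RREF:
  r0: [   1    1    1   -1    0    0]
  r1: [   0    0    0    0    1    0]
  r2: [   0    0    0    0    0    1]
Fix exponent of ω at 1, f at 0, t at 0; solve each RREF row for its pivot's exponent:
  r0: exp(γ) + (1)·1 = 0 ⇒ exp(γ) = -1
  r1: exp(i) + (0)·1 = 0 ⇒ exp(i) = 0
  r2: exp(ΔT) + (0)·1 = 0 ⇒ exp(ΔT) = 0
Π_1 = γ^-1 · ω

["-1", "1", "0", "0", "0", "0"]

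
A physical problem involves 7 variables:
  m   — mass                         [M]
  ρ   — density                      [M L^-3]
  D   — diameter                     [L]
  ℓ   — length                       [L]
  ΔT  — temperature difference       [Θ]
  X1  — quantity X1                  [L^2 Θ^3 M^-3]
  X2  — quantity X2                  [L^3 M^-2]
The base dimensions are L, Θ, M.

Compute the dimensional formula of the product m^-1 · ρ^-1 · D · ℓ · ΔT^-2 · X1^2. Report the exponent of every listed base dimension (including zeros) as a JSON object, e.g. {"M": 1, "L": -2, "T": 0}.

{"L": 9, "Θ": 4, "M": -8}

Dimensional matrix (L×Θ×M by m×ρ×D×ℓ×ΔT×X1×X2):
  L: [ 0 -3  1  1  0  2  3]
  Θ: [ 0  0  0  0  1  3  0]
  M: [ 1  1  0  0  0 -3 -2]
  [L]: (-1)·0+(-1)·-3+(1)·1+(1)·1+(-2)·0+(2)·2 = 9
  [Θ]: (-1)·0+(-1)·0+(1)·0+(1)·0+(-2)·1+(2)·3 = 4
  [M]: (-1)·1+(-1)·1+(1)·0+(1)·0+(-2)·0+(2)·-3 = -8
⇒ L^9 Θ^4 M^-8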